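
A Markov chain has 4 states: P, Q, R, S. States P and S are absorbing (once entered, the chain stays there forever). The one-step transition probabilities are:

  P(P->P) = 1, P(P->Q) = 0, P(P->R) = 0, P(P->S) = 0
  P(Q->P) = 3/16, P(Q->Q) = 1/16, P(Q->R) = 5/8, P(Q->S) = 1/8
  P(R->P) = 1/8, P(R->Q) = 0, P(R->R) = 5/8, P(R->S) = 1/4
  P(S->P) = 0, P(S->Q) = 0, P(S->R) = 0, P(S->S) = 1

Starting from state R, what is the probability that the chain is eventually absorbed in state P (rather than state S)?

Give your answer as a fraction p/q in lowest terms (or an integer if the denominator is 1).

Let a_i = P(absorbed in P | start in state i).
Boundary conditions: a_P = 1, a_S = 0.
For each transient state i, a_i = sum_j P(i->j) * a_j:
  a_Q = 3/16*a_P + 1/16*a_Q + 5/8*a_R + 1/8*a_S
  a_R = 1/8*a_P + 0*a_Q + 5/8*a_R + 1/4*a_S

Substituting a_P = 1 and a_S = 0, rearrange to (I - Q) a = r where r[i] = P(i -> P):
  [15/16, -5/8] . (a_Q, a_R) = 3/16
  [0, 3/8] . (a_Q, a_R) = 1/8

Solving yields:
  a_Q = 19/45
  a_R = 1/3

Starting state is R, so the absorption probability is a_R = 1/3.

Answer: 1/3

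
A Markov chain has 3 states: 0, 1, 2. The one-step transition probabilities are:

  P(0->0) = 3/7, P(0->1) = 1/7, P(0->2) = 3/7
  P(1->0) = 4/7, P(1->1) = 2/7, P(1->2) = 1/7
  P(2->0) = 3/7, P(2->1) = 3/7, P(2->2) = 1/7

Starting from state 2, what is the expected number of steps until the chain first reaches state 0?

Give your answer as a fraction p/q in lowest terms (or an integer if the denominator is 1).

Answer: 56/27

Derivation:
Let h_i = expected steps to first reach 0 from state i.
Boundary: h_0 = 0.
First-step equations for the other states:
  h_1 = 1 + 4/7*h_0 + 2/7*h_1 + 1/7*h_2
  h_2 = 1 + 3/7*h_0 + 3/7*h_1 + 1/7*h_2

Substituting h_0 = 0 and rearranging gives the linear system (I - Q) h = 1:
  [5/7, -1/7] . (h_1, h_2) = 1
  [-3/7, 6/7] . (h_1, h_2) = 1

Solving yields:
  h_1 = 49/27
  h_2 = 56/27

Starting state is 2, so the expected hitting time is h_2 = 56/27.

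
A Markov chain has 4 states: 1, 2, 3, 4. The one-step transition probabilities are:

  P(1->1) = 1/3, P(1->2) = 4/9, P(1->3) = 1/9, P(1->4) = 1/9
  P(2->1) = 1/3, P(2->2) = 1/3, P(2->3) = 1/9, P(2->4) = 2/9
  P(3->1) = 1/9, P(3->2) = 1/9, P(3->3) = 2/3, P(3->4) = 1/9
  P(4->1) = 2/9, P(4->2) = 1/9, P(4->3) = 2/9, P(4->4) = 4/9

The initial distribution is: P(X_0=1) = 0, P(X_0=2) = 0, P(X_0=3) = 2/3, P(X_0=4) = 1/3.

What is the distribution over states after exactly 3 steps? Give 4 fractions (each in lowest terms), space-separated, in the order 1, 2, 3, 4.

Answer: 475/2187 158/729 806/2187 16/81

Derivation:
Propagating the distribution step by step (d_{t+1} = d_t * P):
d_0 = (1=0, 2=0, 3=2/3, 4=1/3)
  d_1[1] = 0*1/3 + 0*1/3 + 2/3*1/9 + 1/3*2/9 = 4/27
  d_1[2] = 0*4/9 + 0*1/3 + 2/3*1/9 + 1/3*1/9 = 1/9
  d_1[3] = 0*1/9 + 0*1/9 + 2/3*2/3 + 1/3*2/9 = 14/27
  d_1[4] = 0*1/9 + 0*2/9 + 2/3*1/9 + 1/3*4/9 = 2/9
d_1 = (1=4/27, 2=1/9, 3=14/27, 4=2/9)
  d_2[1] = 4/27*1/3 + 1/9*1/3 + 14/27*1/9 + 2/9*2/9 = 47/243
  d_2[2] = 4/27*4/9 + 1/9*1/3 + 14/27*1/9 + 2/9*1/9 = 5/27
  d_2[3] = 4/27*1/9 + 1/9*1/9 + 14/27*2/3 + 2/9*2/9 = 103/243
  d_2[4] = 4/27*1/9 + 1/9*2/9 + 14/27*1/9 + 2/9*4/9 = 16/81
d_2 = (1=47/243, 2=5/27, 3=103/243, 4=16/81)
  d_3[1] = 47/243*1/3 + 5/27*1/3 + 103/243*1/9 + 16/81*2/9 = 475/2187
  d_3[2] = 47/243*4/9 + 5/27*1/3 + 103/243*1/9 + 16/81*1/9 = 158/729
  d_3[3] = 47/243*1/9 + 5/27*1/9 + 103/243*2/3 + 16/81*2/9 = 806/2187
  d_3[4] = 47/243*1/9 + 5/27*2/9 + 103/243*1/9 + 16/81*4/9 = 16/81
d_3 = (1=475/2187, 2=158/729, 3=806/2187, 4=16/81)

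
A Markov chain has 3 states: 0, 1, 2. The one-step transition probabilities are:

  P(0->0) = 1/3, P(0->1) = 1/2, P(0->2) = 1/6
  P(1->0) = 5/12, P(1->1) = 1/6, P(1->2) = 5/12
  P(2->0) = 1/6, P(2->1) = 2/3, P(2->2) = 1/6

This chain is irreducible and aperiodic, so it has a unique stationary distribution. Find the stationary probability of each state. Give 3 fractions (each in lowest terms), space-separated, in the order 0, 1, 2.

Answer: 10/31 38/93 25/93

Derivation:
The stationary distribution satisfies pi = pi * P, i.e.:
  pi_0 = 1/3*pi_0 + 5/12*pi_1 + 1/6*pi_2
  pi_1 = 1/2*pi_0 + 1/6*pi_1 + 2/3*pi_2
  pi_2 = 1/6*pi_0 + 5/12*pi_1 + 1/6*pi_2
with normalization: pi_0 + pi_1 + pi_2 = 1.

Using the first 2 balance equations plus normalization, the linear system A*pi = b is:
  [-2/3, 5/12, 1/6] . pi = 0
  [1/2, -5/6, 2/3] . pi = 0
  [1, 1, 1] . pi = 1

Solving yields:
  pi_0 = 10/31
  pi_1 = 38/93
  pi_2 = 25/93

Verification (pi * P):
  10/31*1/3 + 38/93*5/12 + 25/93*1/6 = 10/31 = pi_0  (ok)
  10/31*1/2 + 38/93*1/6 + 25/93*2/3 = 38/93 = pi_1  (ok)
  10/31*1/6 + 38/93*5/12 + 25/93*1/6 = 25/93 = pi_2  (ok)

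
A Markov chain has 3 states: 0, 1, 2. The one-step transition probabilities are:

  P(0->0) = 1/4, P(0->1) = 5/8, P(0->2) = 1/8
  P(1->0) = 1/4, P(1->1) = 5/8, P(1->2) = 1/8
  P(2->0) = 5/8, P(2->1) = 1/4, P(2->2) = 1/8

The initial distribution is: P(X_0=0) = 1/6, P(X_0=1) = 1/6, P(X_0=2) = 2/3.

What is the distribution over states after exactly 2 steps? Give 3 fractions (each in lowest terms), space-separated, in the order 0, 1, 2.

Answer: 19/64 37/64 1/8

Derivation:
Propagating the distribution step by step (d_{t+1} = d_t * P):
d_0 = (0=1/6, 1=1/6, 2=2/3)
  d_1[0] = 1/6*1/4 + 1/6*1/4 + 2/3*5/8 = 1/2
  d_1[1] = 1/6*5/8 + 1/6*5/8 + 2/3*1/4 = 3/8
  d_1[2] = 1/6*1/8 + 1/6*1/8 + 2/3*1/8 = 1/8
d_1 = (0=1/2, 1=3/8, 2=1/8)
  d_2[0] = 1/2*1/4 + 3/8*1/4 + 1/8*5/8 = 19/64
  d_2[1] = 1/2*5/8 + 3/8*5/8 + 1/8*1/4 = 37/64
  d_2[2] = 1/2*1/8 + 3/8*1/8 + 1/8*1/8 = 1/8
d_2 = (0=19/64, 1=37/64, 2=1/8)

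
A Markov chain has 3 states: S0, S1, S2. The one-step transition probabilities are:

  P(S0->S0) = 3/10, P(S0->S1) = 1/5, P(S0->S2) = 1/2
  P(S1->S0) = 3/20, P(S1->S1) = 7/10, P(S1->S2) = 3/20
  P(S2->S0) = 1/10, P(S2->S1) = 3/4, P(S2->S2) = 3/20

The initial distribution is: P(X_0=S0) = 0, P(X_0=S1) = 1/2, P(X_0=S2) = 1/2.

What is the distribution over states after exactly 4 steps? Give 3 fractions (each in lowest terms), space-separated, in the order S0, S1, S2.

Answer: 52593/320000 200983/320000 8303/40000

Derivation:
Propagating the distribution step by step (d_{t+1} = d_t * P):
d_0 = (S0=0, S1=1/2, S2=1/2)
  d_1[S0] = 0*3/10 + 1/2*3/20 + 1/2*1/10 = 1/8
  d_1[S1] = 0*1/5 + 1/2*7/10 + 1/2*3/4 = 29/40
  d_1[S2] = 0*1/2 + 1/2*3/20 + 1/2*3/20 = 3/20
d_1 = (S0=1/8, S1=29/40, S2=3/20)
  d_2[S0] = 1/8*3/10 + 29/40*3/20 + 3/20*1/10 = 129/800
  d_2[S1] = 1/8*1/5 + 29/40*7/10 + 3/20*3/4 = 129/200
  d_2[S2] = 1/8*1/2 + 29/40*3/20 + 3/20*3/20 = 31/160
d_2 = (S0=129/800, S1=129/200, S2=31/160)
  d_3[S0] = 129/800*3/10 + 129/200*3/20 + 31/160*1/10 = 329/2000
  d_3[S1] = 129/800*1/5 + 129/200*7/10 + 31/160*3/4 = 2013/3200
  d_3[S2] = 129/800*1/2 + 129/200*3/20 + 31/160*3/20 = 3303/16000
d_3 = (S0=329/2000, S1=2013/3200, S2=3303/16000)
  d_4[S0] = 329/2000*3/10 + 2013/3200*3/20 + 3303/16000*1/10 = 52593/320000
  d_4[S1] = 329/2000*1/5 + 2013/3200*7/10 + 3303/16000*3/4 = 200983/320000
  d_4[S2] = 329/2000*1/2 + 2013/3200*3/20 + 3303/16000*3/20 = 8303/40000
d_4 = (S0=52593/320000, S1=200983/320000, S2=8303/40000)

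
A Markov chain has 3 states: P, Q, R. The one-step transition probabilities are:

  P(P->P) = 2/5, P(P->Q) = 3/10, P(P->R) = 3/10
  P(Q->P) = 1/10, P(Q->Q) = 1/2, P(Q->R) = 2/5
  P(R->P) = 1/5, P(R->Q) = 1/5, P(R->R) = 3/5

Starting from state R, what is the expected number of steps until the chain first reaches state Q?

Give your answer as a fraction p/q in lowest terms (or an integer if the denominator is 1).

Answer: 40/9

Derivation:
Let h_i = expected steps to first reach Q from state i.
Boundary: h_Q = 0.
First-step equations for the other states:
  h_P = 1 + 2/5*h_P + 3/10*h_Q + 3/10*h_R
  h_R = 1 + 1/5*h_P + 1/5*h_Q + 3/5*h_R

Substituting h_Q = 0 and rearranging gives the linear system (I - Q) h = 1:
  [3/5, -3/10] . (h_P, h_R) = 1
  [-1/5, 2/5] . (h_P, h_R) = 1

Solving yields:
  h_P = 35/9
  h_R = 40/9

Starting state is R, so the expected hitting time is h_R = 40/9.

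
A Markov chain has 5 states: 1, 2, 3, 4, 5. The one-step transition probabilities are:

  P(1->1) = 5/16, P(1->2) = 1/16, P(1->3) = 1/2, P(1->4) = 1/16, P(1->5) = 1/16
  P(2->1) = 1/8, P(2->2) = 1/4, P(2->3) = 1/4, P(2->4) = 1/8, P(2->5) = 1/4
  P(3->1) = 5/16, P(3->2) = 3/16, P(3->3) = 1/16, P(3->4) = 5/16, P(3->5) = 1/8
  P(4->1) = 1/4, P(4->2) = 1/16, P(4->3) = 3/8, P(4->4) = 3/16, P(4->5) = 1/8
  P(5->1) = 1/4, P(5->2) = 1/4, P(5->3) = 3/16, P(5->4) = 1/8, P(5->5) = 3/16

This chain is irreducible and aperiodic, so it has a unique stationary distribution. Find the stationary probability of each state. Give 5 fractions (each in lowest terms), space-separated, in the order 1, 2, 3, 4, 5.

Answer: 2659/10033 1514/10033 2781/10033 5150/30099 4087/30099

Derivation:
The stationary distribution satisfies pi = pi * P, i.e.:
  pi_1 = 5/16*pi_1 + 1/8*pi_2 + 5/16*pi_3 + 1/4*pi_4 + 1/4*pi_5
  pi_2 = 1/16*pi_1 + 1/4*pi_2 + 3/16*pi_3 + 1/16*pi_4 + 1/4*pi_5
  pi_3 = 1/2*pi_1 + 1/4*pi_2 + 1/16*pi_3 + 3/8*pi_4 + 3/16*pi_5
  pi_4 = 1/16*pi_1 + 1/8*pi_2 + 5/16*pi_3 + 3/16*pi_4 + 1/8*pi_5
  pi_5 = 1/16*pi_1 + 1/4*pi_2 + 1/8*pi_3 + 1/8*pi_4 + 3/16*pi_5
with normalization: pi_1 + pi_2 + pi_3 + pi_4 + pi_5 = 1.

Using the first 4 balance equations plus normalization, the linear system A*pi = b is:
  [-11/16, 1/8, 5/16, 1/4, 1/4] . pi = 0
  [1/16, -3/4, 3/16, 1/16, 1/4] . pi = 0
  [1/2, 1/4, -15/16, 3/8, 3/16] . pi = 0
  [1/16, 1/8, 5/16, -13/16, 1/8] . pi = 0
  [1, 1, 1, 1, 1] . pi = 1

Solving yields:
  pi_1 = 2659/10033
  pi_2 = 1514/10033
  pi_3 = 2781/10033
  pi_4 = 5150/30099
  pi_5 = 4087/30099

Verification (pi * P):
  2659/10033*5/16 + 1514/10033*1/8 + 2781/10033*5/16 + 5150/30099*1/4 + 4087/30099*1/4 = 2659/10033 = pi_1  (ok)
  2659/10033*1/16 + 1514/10033*1/4 + 2781/10033*3/16 + 5150/30099*1/16 + 4087/30099*1/4 = 1514/10033 = pi_2  (ok)
  2659/10033*1/2 + 1514/10033*1/4 + 2781/10033*1/16 + 5150/30099*3/8 + 4087/30099*3/16 = 2781/10033 = pi_3  (ok)
  2659/10033*1/16 + 1514/10033*1/8 + 2781/10033*5/16 + 5150/30099*3/16 + 4087/30099*1/8 = 5150/30099 = pi_4  (ok)
  2659/10033*1/16 + 1514/10033*1/4 + 2781/10033*1/8 + 5150/30099*1/8 + 4087/30099*3/16 = 4087/30099 = pi_5  (ok)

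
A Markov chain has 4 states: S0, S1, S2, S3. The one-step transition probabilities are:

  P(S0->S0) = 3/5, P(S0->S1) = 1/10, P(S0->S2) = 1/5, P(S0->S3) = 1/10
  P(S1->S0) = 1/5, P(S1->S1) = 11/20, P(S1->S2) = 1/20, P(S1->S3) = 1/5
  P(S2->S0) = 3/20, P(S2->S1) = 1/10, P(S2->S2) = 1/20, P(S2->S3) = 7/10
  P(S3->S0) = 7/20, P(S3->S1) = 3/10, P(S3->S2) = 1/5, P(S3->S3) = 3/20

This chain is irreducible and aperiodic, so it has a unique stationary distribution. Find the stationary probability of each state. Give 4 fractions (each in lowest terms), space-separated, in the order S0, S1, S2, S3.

Answer: 599/1589 1250/4767 222/1589 1054/4767

Derivation:
The stationary distribution satisfies pi = pi * P, i.e.:
  pi_S0 = 3/5*pi_S0 + 1/5*pi_S1 + 3/20*pi_S2 + 7/20*pi_S3
  pi_S1 = 1/10*pi_S0 + 11/20*pi_S1 + 1/10*pi_S2 + 3/10*pi_S3
  pi_S2 = 1/5*pi_S0 + 1/20*pi_S1 + 1/20*pi_S2 + 1/5*pi_S3
  pi_S3 = 1/10*pi_S0 + 1/5*pi_S1 + 7/10*pi_S2 + 3/20*pi_S3
with normalization: pi_S0 + pi_S1 + pi_S2 + pi_S3 = 1.

Using the first 3 balance equations plus normalization, the linear system A*pi = b is:
  [-2/5, 1/5, 3/20, 7/20] . pi = 0
  [1/10, -9/20, 1/10, 3/10] . pi = 0
  [1/5, 1/20, -19/20, 1/5] . pi = 0
  [1, 1, 1, 1] . pi = 1

Solving yields:
  pi_S0 = 599/1589
  pi_S1 = 1250/4767
  pi_S2 = 222/1589
  pi_S3 = 1054/4767

Verification (pi * P):
  599/1589*3/5 + 1250/4767*1/5 + 222/1589*3/20 + 1054/4767*7/20 = 599/1589 = pi_S0  (ok)
  599/1589*1/10 + 1250/4767*11/20 + 222/1589*1/10 + 1054/4767*3/10 = 1250/4767 = pi_S1  (ok)
  599/1589*1/5 + 1250/4767*1/20 + 222/1589*1/20 + 1054/4767*1/5 = 222/1589 = pi_S2  (ok)
  599/1589*1/10 + 1250/4767*1/5 + 222/1589*7/10 + 1054/4767*3/20 = 1054/4767 = pi_S3  (ok)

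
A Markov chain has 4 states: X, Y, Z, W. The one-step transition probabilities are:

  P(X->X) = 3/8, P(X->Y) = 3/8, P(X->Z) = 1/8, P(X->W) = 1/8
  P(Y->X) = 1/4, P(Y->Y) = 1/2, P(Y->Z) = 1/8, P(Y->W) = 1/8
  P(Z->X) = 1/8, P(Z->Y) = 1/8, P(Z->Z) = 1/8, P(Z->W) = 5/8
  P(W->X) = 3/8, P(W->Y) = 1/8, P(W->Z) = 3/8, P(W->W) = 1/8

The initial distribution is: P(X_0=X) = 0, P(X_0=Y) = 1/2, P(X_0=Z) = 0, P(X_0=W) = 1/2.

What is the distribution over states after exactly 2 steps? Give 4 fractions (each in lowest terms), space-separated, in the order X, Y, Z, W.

Propagating the distribution step by step (d_{t+1} = d_t * P):
d_0 = (X=0, Y=1/2, Z=0, W=1/2)
  d_1[X] = 0*3/8 + 1/2*1/4 + 0*1/8 + 1/2*3/8 = 5/16
  d_1[Y] = 0*3/8 + 1/2*1/2 + 0*1/8 + 1/2*1/8 = 5/16
  d_1[Z] = 0*1/8 + 1/2*1/8 + 0*1/8 + 1/2*3/8 = 1/4
  d_1[W] = 0*1/8 + 1/2*1/8 + 0*5/8 + 1/2*1/8 = 1/8
d_1 = (X=5/16, Y=5/16, Z=1/4, W=1/8)
  d_2[X] = 5/16*3/8 + 5/16*1/4 + 1/4*1/8 + 1/8*3/8 = 35/128
  d_2[Y] = 5/16*3/8 + 5/16*1/2 + 1/4*1/8 + 1/8*1/8 = 41/128
  d_2[Z] = 5/16*1/8 + 5/16*1/8 + 1/4*1/8 + 1/8*3/8 = 5/32
  d_2[W] = 5/16*1/8 + 5/16*1/8 + 1/4*5/8 + 1/8*1/8 = 1/4
d_2 = (X=35/128, Y=41/128, Z=5/32, W=1/4)

Answer: 35/128 41/128 5/32 1/4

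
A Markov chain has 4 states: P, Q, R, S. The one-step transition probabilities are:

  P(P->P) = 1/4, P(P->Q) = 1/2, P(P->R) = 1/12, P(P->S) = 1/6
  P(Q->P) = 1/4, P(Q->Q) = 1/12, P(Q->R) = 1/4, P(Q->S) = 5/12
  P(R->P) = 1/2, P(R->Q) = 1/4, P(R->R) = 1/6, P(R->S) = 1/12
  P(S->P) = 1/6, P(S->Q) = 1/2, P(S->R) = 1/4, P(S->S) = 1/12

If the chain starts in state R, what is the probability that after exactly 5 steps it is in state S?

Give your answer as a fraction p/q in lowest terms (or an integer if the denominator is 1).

Computing P^5 by repeated multiplication:
P^1 =
  P: [1/4, 1/2, 1/12, 1/6]
  Q: [1/4, 1/12, 1/4, 5/12]
  R: [1/2, 1/4, 1/6, 1/12]
  S: [1/6, 1/2, 1/4, 1/12]
P^2 =
  P: [37/144, 13/48, 29/144, 13/48]
  Q: [5/18, 29/72, 3/16, 19/144]
  R: [41/144, 17/48, 11/72, 5/24]
  S: [11/36, 11/48, 29/144, 19/72]
P^3 =
  P: [5/18, 97/288, 329/1728, 337/1728]
  Q: [247/864, 493/1728, 325/1728, 13/54]
  R: [13/48, 181/576, 41/216, 389/1728]
  S: [481/1728, 17/48, 35/192, 5/27]
P^4 =
  P: [2917/10368, 719/2304, 3895/20736, 7/32]
  Q: [5743/20736, 433/1296, 3871/20736, 233/1152]
  R: [5779/20736, 247/768, 245/1296, 91/432]
  S: [5809/20736, 707/2304, 3907/20736, 4657/20736]
P^5 =
  P: [23119/82944, 3349/10368, 46645/248832, 26227/124416]
  Q: [23209/82944, 78163/248832, 15617/82944, 54191/248832]
  R: [725/2592, 26437/82944, 23365/124416, 53191/248832]
  S: [8659/31104, 1685/5184, 1729/9216, 51997/248832]

(P^5)[R -> S] = 53191/248832

Answer: 53191/248832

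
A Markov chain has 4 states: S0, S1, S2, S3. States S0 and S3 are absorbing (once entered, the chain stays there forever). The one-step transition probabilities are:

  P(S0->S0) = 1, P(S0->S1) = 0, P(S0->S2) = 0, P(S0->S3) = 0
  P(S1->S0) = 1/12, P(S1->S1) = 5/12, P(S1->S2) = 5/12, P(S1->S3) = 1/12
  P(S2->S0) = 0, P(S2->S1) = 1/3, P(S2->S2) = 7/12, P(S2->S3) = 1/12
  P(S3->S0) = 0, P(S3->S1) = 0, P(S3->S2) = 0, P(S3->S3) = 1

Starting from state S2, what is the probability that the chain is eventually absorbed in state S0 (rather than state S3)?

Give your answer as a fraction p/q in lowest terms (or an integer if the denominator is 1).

Let a_i = P(absorbed in S0 | start in state i).
Boundary conditions: a_S0 = 1, a_S3 = 0.
For each transient state i, a_i = sum_j P(i->j) * a_j:
  a_S1 = 1/12*a_S0 + 5/12*a_S1 + 5/12*a_S2 + 1/12*a_S3
  a_S2 = 0*a_S0 + 1/3*a_S1 + 7/12*a_S2 + 1/12*a_S3

Substituting a_S0 = 1 and a_S3 = 0, rearrange to (I - Q) a = r where r[i] = P(i -> S0):
  [7/12, -5/12] . (a_S1, a_S2) = 1/12
  [-1/3, 5/12] . (a_S1, a_S2) = 0

Solving yields:
  a_S1 = 1/3
  a_S2 = 4/15

Starting state is S2, so the absorption probability is a_S2 = 4/15.

Answer: 4/15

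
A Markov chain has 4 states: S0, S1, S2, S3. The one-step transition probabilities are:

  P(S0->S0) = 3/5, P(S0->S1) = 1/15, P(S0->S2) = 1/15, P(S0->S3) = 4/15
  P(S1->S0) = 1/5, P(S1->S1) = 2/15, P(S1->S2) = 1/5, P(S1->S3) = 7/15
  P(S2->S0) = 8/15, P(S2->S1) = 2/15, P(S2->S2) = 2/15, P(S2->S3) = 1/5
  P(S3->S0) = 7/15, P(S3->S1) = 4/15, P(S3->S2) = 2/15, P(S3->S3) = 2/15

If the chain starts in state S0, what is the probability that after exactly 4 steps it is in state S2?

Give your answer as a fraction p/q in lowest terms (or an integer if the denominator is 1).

Answer: 5467/50625

Derivation:
Computing P^4 by repeated multiplication:
P^1 =
  S0: [3/5, 1/15, 1/15, 4/15]
  S1: [1/5, 2/15, 1/5, 7/15]
  S2: [8/15, 2/15, 2/15, 1/5]
  S3: [7/15, 4/15, 2/15, 2/15]
P^2 =
  S0: [8/15, 29/225, 22/225, 6/25]
  S1: [106/225, 41/225, 29/225, 49/225]
  S2: [23/45, 28/225, 8/75, 58/225]
  S3: [7/15, 3/25, 3/25, 22/75]
P^3 =
  S0: [1721/3375, 146/1125, 359/3375, 857/3375]
  S1: [1652/3375, 442/3375, 77/675, 896/3375]
  S2: [1717/3375, 451/3375, 121/1125, 844/3375]
  S3: [568/1125, 53/375, 124/1125, 274/1125]
P^4 =
  S0: [8558/16875, 6743/50625, 5467/50625, 4247/16875]
  S1: [25546/50625, 1378/10125, 1108/10125, 12649/50625]
  S2: [25618/50625, 6721/50625, 1828/16875, 12802/50625]
  S3: [2833/5625, 446/3375, 1841/16875, 287/1125]

(P^4)[S0 -> S2] = 5467/50625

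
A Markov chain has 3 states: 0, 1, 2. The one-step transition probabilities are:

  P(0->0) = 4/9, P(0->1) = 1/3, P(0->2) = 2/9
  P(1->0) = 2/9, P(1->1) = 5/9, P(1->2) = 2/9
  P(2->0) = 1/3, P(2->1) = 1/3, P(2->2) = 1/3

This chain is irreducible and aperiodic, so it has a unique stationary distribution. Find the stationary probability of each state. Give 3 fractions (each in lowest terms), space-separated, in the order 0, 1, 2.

The stationary distribution satisfies pi = pi * P, i.e.:
  pi_0 = 4/9*pi_0 + 2/9*pi_1 + 1/3*pi_2
  pi_1 = 1/3*pi_0 + 5/9*pi_1 + 1/3*pi_2
  pi_2 = 2/9*pi_0 + 2/9*pi_1 + 1/3*pi_2
with normalization: pi_0 + pi_1 + pi_2 = 1.

Using the first 2 balance equations plus normalization, the linear system A*pi = b is:
  [-5/9, 2/9, 1/3] . pi = 0
  [1/3, -4/9, 1/3] . pi = 0
  [1, 1, 1] . pi = 1

Solving yields:
  pi_0 = 9/28
  pi_1 = 3/7
  pi_2 = 1/4

Verification (pi * P):
  9/28*4/9 + 3/7*2/9 + 1/4*1/3 = 9/28 = pi_0  (ok)
  9/28*1/3 + 3/7*5/9 + 1/4*1/3 = 3/7 = pi_1  (ok)
  9/28*2/9 + 3/7*2/9 + 1/4*1/3 = 1/4 = pi_2  (ok)

Answer: 9/28 3/7 1/4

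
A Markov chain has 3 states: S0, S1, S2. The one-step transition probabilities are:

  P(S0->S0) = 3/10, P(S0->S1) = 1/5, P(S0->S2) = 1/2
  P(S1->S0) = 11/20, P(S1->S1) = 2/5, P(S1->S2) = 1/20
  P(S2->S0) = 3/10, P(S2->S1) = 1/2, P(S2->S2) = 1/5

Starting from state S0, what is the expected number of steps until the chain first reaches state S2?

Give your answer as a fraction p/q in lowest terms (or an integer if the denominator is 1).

Answer: 80/31

Derivation:
Let h_i = expected steps to first reach S2 from state i.
Boundary: h_S2 = 0.
First-step equations for the other states:
  h_S0 = 1 + 3/10*h_S0 + 1/5*h_S1 + 1/2*h_S2
  h_S1 = 1 + 11/20*h_S0 + 2/5*h_S1 + 1/20*h_S2

Substituting h_S2 = 0 and rearranging gives the linear system (I - Q) h = 1:
  [7/10, -1/5] . (h_S0, h_S1) = 1
  [-11/20, 3/5] . (h_S0, h_S1) = 1

Solving yields:
  h_S0 = 80/31
  h_S1 = 125/31

Starting state is S0, so the expected hitting time is h_S0 = 80/31.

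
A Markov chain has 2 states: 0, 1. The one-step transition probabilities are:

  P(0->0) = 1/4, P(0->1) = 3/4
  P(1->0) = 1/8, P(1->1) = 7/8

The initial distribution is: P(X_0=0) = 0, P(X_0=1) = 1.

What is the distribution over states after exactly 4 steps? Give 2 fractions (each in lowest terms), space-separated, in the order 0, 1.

Answer: 585/4096 3511/4096

Derivation:
Propagating the distribution step by step (d_{t+1} = d_t * P):
d_0 = (0=0, 1=1)
  d_1[0] = 0*1/4 + 1*1/8 = 1/8
  d_1[1] = 0*3/4 + 1*7/8 = 7/8
d_1 = (0=1/8, 1=7/8)
  d_2[0] = 1/8*1/4 + 7/8*1/8 = 9/64
  d_2[1] = 1/8*3/4 + 7/8*7/8 = 55/64
d_2 = (0=9/64, 1=55/64)
  d_3[0] = 9/64*1/4 + 55/64*1/8 = 73/512
  d_3[1] = 9/64*3/4 + 55/64*7/8 = 439/512
d_3 = (0=73/512, 1=439/512)
  d_4[0] = 73/512*1/4 + 439/512*1/8 = 585/4096
  d_4[1] = 73/512*3/4 + 439/512*7/8 = 3511/4096
d_4 = (0=585/4096, 1=3511/4096)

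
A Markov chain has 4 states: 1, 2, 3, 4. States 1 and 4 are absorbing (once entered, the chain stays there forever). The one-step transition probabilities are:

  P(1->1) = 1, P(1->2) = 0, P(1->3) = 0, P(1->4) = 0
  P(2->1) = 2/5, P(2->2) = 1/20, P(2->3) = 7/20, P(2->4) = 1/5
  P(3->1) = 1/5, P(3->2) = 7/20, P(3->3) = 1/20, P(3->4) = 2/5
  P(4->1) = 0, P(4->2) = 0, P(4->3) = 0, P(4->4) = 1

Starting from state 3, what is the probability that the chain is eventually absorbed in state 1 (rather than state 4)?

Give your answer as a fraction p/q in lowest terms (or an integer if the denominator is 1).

Let a_i = P(absorbed in 1 | start in state i).
Boundary conditions: a_1 = 1, a_4 = 0.
For each transient state i, a_i = sum_j P(i->j) * a_j:
  a_2 = 2/5*a_1 + 1/20*a_2 + 7/20*a_3 + 1/5*a_4
  a_3 = 1/5*a_1 + 7/20*a_2 + 1/20*a_3 + 2/5*a_4

Substituting a_1 = 1 and a_4 = 0, rearrange to (I - Q) a = r where r[i] = P(i -> 1):
  [19/20, -7/20] . (a_2, a_3) = 2/5
  [-7/20, 19/20] . (a_2, a_3) = 1/5

Solving yields:
  a_2 = 15/26
  a_3 = 11/26

Starting state is 3, so the absorption probability is a_3 = 11/26.

Answer: 11/26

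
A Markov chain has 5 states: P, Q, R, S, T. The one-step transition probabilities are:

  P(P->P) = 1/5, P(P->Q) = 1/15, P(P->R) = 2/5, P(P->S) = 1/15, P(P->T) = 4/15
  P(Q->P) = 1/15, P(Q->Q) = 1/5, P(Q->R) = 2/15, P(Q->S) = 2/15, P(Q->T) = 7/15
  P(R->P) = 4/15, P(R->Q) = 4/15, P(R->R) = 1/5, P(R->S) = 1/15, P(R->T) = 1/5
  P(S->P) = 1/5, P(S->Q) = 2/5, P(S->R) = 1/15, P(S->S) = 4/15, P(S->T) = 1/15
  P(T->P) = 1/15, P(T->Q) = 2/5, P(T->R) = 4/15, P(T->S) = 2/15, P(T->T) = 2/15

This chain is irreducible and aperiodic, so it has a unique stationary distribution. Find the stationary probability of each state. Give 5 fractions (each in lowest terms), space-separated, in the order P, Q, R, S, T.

The stationary distribution satisfies pi = pi * P, i.e.:
  pi_P = 1/5*pi_P + 1/15*pi_Q + 4/15*pi_R + 1/5*pi_S + 1/15*pi_T
  pi_Q = 1/15*pi_P + 1/5*pi_Q + 4/15*pi_R + 2/5*pi_S + 2/5*pi_T
  pi_R = 2/5*pi_P + 2/15*pi_Q + 1/5*pi_R + 1/15*pi_S + 4/15*pi_T
  pi_S = 1/15*pi_P + 2/15*pi_Q + 1/15*pi_R + 4/15*pi_S + 2/15*pi_T
  pi_T = 4/15*pi_P + 7/15*pi_Q + 1/5*pi_R + 1/15*pi_S + 2/15*pi_T
with normalization: pi_P + pi_Q + pi_R + pi_S + pi_T = 1.

Using the first 4 balance equations plus normalization, the linear system A*pi = b is:
  [-4/5, 1/15, 4/15, 1/5, 1/15] . pi = 0
  [1/15, -4/5, 4/15, 2/5, 2/5] . pi = 0
  [2/5, 2/15, -4/5, 1/15, 4/15] . pi = 0
  [1/15, 2/15, 1/15, -11/15, 2/15] . pi = 0
  [1, 1, 1, 1, 1] . pi = 1

Solving yields:
  pi_P = 3335/22999
  pi_Q = 12403/45998
  pi_R = 4846/22999
  pi_S = 2909/22999
  pi_T = 11415/45998

Verification (pi * P):
  3335/22999*1/5 + 12403/45998*1/15 + 4846/22999*4/15 + 2909/22999*1/5 + 11415/45998*1/15 = 3335/22999 = pi_P  (ok)
  3335/22999*1/15 + 12403/45998*1/5 + 4846/22999*4/15 + 2909/22999*2/5 + 11415/45998*2/5 = 12403/45998 = pi_Q  (ok)
  3335/22999*2/5 + 12403/45998*2/15 + 4846/22999*1/5 + 2909/22999*1/15 + 11415/45998*4/15 = 4846/22999 = pi_R  (ok)
  3335/22999*1/15 + 12403/45998*2/15 + 4846/22999*1/15 + 2909/22999*4/15 + 11415/45998*2/15 = 2909/22999 = pi_S  (ok)
  3335/22999*4/15 + 12403/45998*7/15 + 4846/22999*1/5 + 2909/22999*1/15 + 11415/45998*2/15 = 11415/45998 = pi_T  (ok)

Answer: 3335/22999 12403/45998 4846/22999 2909/22999 11415/45998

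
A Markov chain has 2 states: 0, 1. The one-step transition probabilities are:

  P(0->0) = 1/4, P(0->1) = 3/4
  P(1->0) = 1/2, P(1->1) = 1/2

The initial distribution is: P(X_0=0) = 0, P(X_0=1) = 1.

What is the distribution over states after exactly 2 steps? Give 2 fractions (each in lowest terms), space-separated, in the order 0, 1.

Answer: 3/8 5/8

Derivation:
Propagating the distribution step by step (d_{t+1} = d_t * P):
d_0 = (0=0, 1=1)
  d_1[0] = 0*1/4 + 1*1/2 = 1/2
  d_1[1] = 0*3/4 + 1*1/2 = 1/2
d_1 = (0=1/2, 1=1/2)
  d_2[0] = 1/2*1/4 + 1/2*1/2 = 3/8
  d_2[1] = 1/2*3/4 + 1/2*1/2 = 5/8
d_2 = (0=3/8, 1=5/8)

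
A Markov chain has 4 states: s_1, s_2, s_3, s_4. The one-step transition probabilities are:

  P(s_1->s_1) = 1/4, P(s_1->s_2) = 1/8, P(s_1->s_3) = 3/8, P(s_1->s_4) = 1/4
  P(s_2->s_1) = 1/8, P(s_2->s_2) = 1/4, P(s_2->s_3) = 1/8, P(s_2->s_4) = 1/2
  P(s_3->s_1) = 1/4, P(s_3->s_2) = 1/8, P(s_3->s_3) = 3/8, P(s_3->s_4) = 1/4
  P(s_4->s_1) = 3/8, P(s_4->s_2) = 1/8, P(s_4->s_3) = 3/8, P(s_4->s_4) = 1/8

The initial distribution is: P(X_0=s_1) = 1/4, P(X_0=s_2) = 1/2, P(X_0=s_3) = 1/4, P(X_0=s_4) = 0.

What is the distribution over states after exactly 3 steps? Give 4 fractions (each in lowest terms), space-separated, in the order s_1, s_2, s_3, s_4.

Propagating the distribution step by step (d_{t+1} = d_t * P):
d_0 = (s_1=1/4, s_2=1/2, s_3=1/4, s_4=0)
  d_1[s_1] = 1/4*1/4 + 1/2*1/8 + 1/4*1/4 + 0*3/8 = 3/16
  d_1[s_2] = 1/4*1/8 + 1/2*1/4 + 1/4*1/8 + 0*1/8 = 3/16
  d_1[s_3] = 1/4*3/8 + 1/2*1/8 + 1/4*3/8 + 0*3/8 = 1/4
  d_1[s_4] = 1/4*1/4 + 1/2*1/2 + 1/4*1/4 + 0*1/8 = 3/8
d_1 = (s_1=3/16, s_2=3/16, s_3=1/4, s_4=3/8)
  d_2[s_1] = 3/16*1/4 + 3/16*1/8 + 1/4*1/4 + 3/8*3/8 = 35/128
  d_2[s_2] = 3/16*1/8 + 3/16*1/4 + 1/4*1/8 + 3/8*1/8 = 19/128
  d_2[s_3] = 3/16*3/8 + 3/16*1/8 + 1/4*3/8 + 3/8*3/8 = 21/64
  d_2[s_4] = 3/16*1/4 + 3/16*1/2 + 1/4*1/4 + 3/8*1/8 = 1/4
d_2 = (s_1=35/128, s_2=19/128, s_3=21/64, s_4=1/4)
  d_3[s_1] = 35/128*1/4 + 19/128*1/8 + 21/64*1/4 + 1/4*3/8 = 269/1024
  d_3[s_2] = 35/128*1/8 + 19/128*1/4 + 21/64*1/8 + 1/4*1/8 = 147/1024
  d_3[s_3] = 35/128*3/8 + 19/128*1/8 + 21/64*3/8 + 1/4*3/8 = 173/512
  d_3[s_4] = 35/128*1/4 + 19/128*1/2 + 21/64*1/4 + 1/4*1/8 = 131/512
d_3 = (s_1=269/1024, s_2=147/1024, s_3=173/512, s_4=131/512)

Answer: 269/1024 147/1024 173/512 131/512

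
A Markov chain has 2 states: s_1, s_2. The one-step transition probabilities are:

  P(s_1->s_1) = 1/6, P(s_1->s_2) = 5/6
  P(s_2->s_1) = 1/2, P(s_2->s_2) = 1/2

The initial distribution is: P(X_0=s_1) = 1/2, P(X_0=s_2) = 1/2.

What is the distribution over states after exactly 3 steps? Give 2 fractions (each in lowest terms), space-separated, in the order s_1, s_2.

Propagating the distribution step by step (d_{t+1} = d_t * P):
d_0 = (s_1=1/2, s_2=1/2)
  d_1[s_1] = 1/2*1/6 + 1/2*1/2 = 1/3
  d_1[s_2] = 1/2*5/6 + 1/2*1/2 = 2/3
d_1 = (s_1=1/3, s_2=2/3)
  d_2[s_1] = 1/3*1/6 + 2/3*1/2 = 7/18
  d_2[s_2] = 1/3*5/6 + 2/3*1/2 = 11/18
d_2 = (s_1=7/18, s_2=11/18)
  d_3[s_1] = 7/18*1/6 + 11/18*1/2 = 10/27
  d_3[s_2] = 7/18*5/6 + 11/18*1/2 = 17/27
d_3 = (s_1=10/27, s_2=17/27)

Answer: 10/27 17/27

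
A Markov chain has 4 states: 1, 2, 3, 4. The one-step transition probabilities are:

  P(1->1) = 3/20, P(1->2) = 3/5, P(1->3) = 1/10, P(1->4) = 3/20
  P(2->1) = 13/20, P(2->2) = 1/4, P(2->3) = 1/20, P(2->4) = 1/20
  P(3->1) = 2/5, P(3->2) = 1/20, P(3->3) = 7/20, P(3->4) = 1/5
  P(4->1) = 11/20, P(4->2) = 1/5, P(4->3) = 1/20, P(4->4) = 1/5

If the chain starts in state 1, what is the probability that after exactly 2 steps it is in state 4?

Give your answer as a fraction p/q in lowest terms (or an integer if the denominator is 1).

Computing P^2 by repeated multiplication:
P^1 =
  1: [3/20, 3/5, 1/10, 3/20]
  2: [13/20, 1/4, 1/20, 1/20]
  3: [2/5, 1/20, 7/20, 1/5]
  4: [11/20, 1/5, 1/20, 1/5]
P^2 =
  1: [107/200, 11/40, 7/80, 41/400]
  2: [123/400, 93/200, 39/400, 13/100]
  3: [137/400, 31/100, 7/40, 69/400]
  4: [137/400, 169/400, 37/400, 57/400]

(P^2)[1 -> 4] = 41/400

Answer: 41/400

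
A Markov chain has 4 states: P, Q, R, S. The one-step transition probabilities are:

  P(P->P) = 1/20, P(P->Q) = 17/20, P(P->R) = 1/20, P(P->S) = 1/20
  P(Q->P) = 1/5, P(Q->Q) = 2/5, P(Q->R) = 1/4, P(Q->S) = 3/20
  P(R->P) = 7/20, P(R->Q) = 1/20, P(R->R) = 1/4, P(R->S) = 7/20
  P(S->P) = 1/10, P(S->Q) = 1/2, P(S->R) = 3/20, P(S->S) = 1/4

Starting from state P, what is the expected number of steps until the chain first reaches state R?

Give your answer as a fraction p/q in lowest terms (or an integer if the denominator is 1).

Answer: 1195/208

Derivation:
Let h_i = expected steps to first reach R from state i.
Boundary: h_R = 0.
First-step equations for the other states:
  h_P = 1 + 1/20*h_P + 17/20*h_Q + 1/20*h_R + 1/20*h_S
  h_Q = 1 + 1/5*h_P + 2/5*h_Q + 1/4*h_R + 3/20*h_S
  h_S = 1 + 1/10*h_P + 1/2*h_Q + 3/20*h_R + 1/4*h_S

Substituting h_R = 0 and rearranging gives the linear system (I - Q) h = 1:
  [19/20, -17/20, -1/20] . (h_P, h_Q, h_S) = 1
  [-1/5, 3/5, -3/20] . (h_P, h_Q, h_S) = 1
  [-1/10, -1/2, 3/4] . (h_P, h_Q, h_S) = 1

Solving yields:
  h_P = 1195/208
  h_Q = 1025/208
  h_S = 70/13

Starting state is P, so the expected hitting time is h_P = 1195/208.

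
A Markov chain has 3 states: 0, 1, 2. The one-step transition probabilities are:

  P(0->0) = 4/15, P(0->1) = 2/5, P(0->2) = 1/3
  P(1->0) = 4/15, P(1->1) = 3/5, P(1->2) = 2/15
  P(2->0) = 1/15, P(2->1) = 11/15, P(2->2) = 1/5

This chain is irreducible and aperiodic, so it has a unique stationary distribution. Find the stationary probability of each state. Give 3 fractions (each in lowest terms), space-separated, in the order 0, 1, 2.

Answer: 50/219 127/219 14/73

Derivation:
The stationary distribution satisfies pi = pi * P, i.e.:
  pi_0 = 4/15*pi_0 + 4/15*pi_1 + 1/15*pi_2
  pi_1 = 2/5*pi_0 + 3/5*pi_1 + 11/15*pi_2
  pi_2 = 1/3*pi_0 + 2/15*pi_1 + 1/5*pi_2
with normalization: pi_0 + pi_1 + pi_2 = 1.

Using the first 2 balance equations plus normalization, the linear system A*pi = b is:
  [-11/15, 4/15, 1/15] . pi = 0
  [2/5, -2/5, 11/15] . pi = 0
  [1, 1, 1] . pi = 1

Solving yields:
  pi_0 = 50/219
  pi_1 = 127/219
  pi_2 = 14/73

Verification (pi * P):
  50/219*4/15 + 127/219*4/15 + 14/73*1/15 = 50/219 = pi_0  (ok)
  50/219*2/5 + 127/219*3/5 + 14/73*11/15 = 127/219 = pi_1  (ok)
  50/219*1/3 + 127/219*2/15 + 14/73*1/5 = 14/73 = pi_2  (ok)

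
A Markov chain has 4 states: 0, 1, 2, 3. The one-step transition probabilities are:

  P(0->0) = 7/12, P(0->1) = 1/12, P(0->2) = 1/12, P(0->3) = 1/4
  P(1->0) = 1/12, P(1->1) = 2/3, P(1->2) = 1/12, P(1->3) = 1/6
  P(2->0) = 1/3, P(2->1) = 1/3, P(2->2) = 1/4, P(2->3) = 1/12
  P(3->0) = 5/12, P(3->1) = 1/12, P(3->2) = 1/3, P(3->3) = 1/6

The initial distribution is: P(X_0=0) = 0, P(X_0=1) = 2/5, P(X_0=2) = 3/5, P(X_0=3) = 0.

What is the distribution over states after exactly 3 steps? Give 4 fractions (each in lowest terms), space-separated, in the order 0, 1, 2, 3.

Answer: 917/2880 763/2160 259/1728 257/1440

Derivation:
Propagating the distribution step by step (d_{t+1} = d_t * P):
d_0 = (0=0, 1=2/5, 2=3/5, 3=0)
  d_1[0] = 0*7/12 + 2/5*1/12 + 3/5*1/3 + 0*5/12 = 7/30
  d_1[1] = 0*1/12 + 2/5*2/3 + 3/5*1/3 + 0*1/12 = 7/15
  d_1[2] = 0*1/12 + 2/5*1/12 + 3/5*1/4 + 0*1/3 = 11/60
  d_1[3] = 0*1/4 + 2/5*1/6 + 3/5*1/12 + 0*1/6 = 7/60
d_1 = (0=7/30, 1=7/15, 2=11/60, 3=7/60)
  d_2[0] = 7/30*7/12 + 7/15*1/12 + 11/60*1/3 + 7/60*5/12 = 41/144
  d_2[1] = 7/30*1/12 + 7/15*2/3 + 11/60*1/3 + 7/60*1/12 = 289/720
  d_2[2] = 7/30*1/12 + 7/15*1/12 + 11/60*1/4 + 7/60*1/3 = 103/720
  d_2[3] = 7/30*1/4 + 7/15*1/6 + 11/60*1/12 + 7/60*1/6 = 41/240
d_2 = (0=41/144, 1=289/720, 2=103/720, 3=41/240)
  d_3[0] = 41/144*7/12 + 289/720*1/12 + 103/720*1/3 + 41/240*5/12 = 917/2880
  d_3[1] = 41/144*1/12 + 289/720*2/3 + 103/720*1/3 + 41/240*1/12 = 763/2160
  d_3[2] = 41/144*1/12 + 289/720*1/12 + 103/720*1/4 + 41/240*1/3 = 259/1728
  d_3[3] = 41/144*1/4 + 289/720*1/6 + 103/720*1/12 + 41/240*1/6 = 257/1440
d_3 = (0=917/2880, 1=763/2160, 2=259/1728, 3=257/1440)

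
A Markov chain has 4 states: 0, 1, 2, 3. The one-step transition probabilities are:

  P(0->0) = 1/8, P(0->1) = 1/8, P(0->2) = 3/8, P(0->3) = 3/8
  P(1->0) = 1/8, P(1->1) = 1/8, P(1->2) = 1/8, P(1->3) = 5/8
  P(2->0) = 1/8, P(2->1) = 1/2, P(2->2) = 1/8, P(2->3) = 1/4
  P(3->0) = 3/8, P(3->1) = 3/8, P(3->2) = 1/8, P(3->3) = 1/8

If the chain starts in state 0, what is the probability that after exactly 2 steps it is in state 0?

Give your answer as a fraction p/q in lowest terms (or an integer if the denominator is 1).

Answer: 7/32

Derivation:
Computing P^2 by repeated multiplication:
P^1 =
  0: [1/8, 1/8, 3/8, 3/8]
  1: [1/8, 1/8, 1/8, 5/8]
  2: [1/8, 1/2, 1/8, 1/4]
  3: [3/8, 3/8, 1/8, 1/8]
P^2 =
  0: [7/32, 23/64, 5/32, 17/64]
  1: [9/32, 21/64, 5/32, 15/64]
  2: [3/16, 15/64, 5/32, 27/64]
  3: [5/32, 13/64, 7/32, 27/64]

(P^2)[0 -> 0] = 7/32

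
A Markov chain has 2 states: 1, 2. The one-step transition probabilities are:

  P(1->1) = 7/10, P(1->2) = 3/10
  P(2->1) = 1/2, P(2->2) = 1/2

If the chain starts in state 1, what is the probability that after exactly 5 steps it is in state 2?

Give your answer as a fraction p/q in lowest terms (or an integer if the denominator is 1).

Computing P^5 by repeated multiplication:
P^1 =
  1: [7/10, 3/10]
  2: [1/2, 1/2]
P^2 =
  1: [16/25, 9/25]
  2: [3/5, 2/5]
P^3 =
  1: [157/250, 93/250]
  2: [31/50, 19/50]
P^4 =
  1: [391/625, 234/625]
  2: [78/125, 47/125]
P^5 =
  1: [3907/6250, 2343/6250]
  2: [781/1250, 469/1250]

(P^5)[1 -> 2] = 2343/6250

Answer: 2343/6250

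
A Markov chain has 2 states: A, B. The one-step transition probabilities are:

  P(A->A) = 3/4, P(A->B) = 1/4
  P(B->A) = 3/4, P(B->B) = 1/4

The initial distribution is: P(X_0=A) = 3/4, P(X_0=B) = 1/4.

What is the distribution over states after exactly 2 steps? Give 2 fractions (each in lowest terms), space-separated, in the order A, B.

Answer: 3/4 1/4

Derivation:
Propagating the distribution step by step (d_{t+1} = d_t * P):
d_0 = (A=3/4, B=1/4)
  d_1[A] = 3/4*3/4 + 1/4*3/4 = 3/4
  d_1[B] = 3/4*1/4 + 1/4*1/4 = 1/4
d_1 = (A=3/4, B=1/4)
  d_2[A] = 3/4*3/4 + 1/4*3/4 = 3/4
  d_2[B] = 3/4*1/4 + 1/4*1/4 = 1/4
d_2 = (A=3/4, B=1/4)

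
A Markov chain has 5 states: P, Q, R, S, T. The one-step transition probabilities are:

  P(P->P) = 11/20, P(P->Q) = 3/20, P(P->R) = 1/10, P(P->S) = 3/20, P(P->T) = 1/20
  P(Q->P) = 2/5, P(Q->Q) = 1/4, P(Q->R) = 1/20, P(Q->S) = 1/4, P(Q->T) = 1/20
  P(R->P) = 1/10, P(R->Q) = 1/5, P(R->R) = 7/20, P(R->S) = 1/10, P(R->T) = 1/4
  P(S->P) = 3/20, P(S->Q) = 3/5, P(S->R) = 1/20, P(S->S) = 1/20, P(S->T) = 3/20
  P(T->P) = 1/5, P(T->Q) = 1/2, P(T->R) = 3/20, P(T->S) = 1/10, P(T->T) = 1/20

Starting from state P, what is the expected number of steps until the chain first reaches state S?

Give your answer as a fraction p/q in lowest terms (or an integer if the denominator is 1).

Answer: 7680/1231

Derivation:
Let h_i = expected steps to first reach S from state i.
Boundary: h_S = 0.
First-step equations for the other states:
  h_P = 1 + 11/20*h_P + 3/20*h_Q + 1/10*h_R + 3/20*h_S + 1/20*h_T
  h_Q = 1 + 2/5*h_P + 1/4*h_Q + 1/20*h_R + 1/4*h_S + 1/20*h_T
  h_R = 1 + 1/10*h_P + 1/5*h_Q + 7/20*h_R + 1/10*h_S + 1/4*h_T
  h_T = 1 + 1/5*h_P + 1/2*h_Q + 3/20*h_R + 1/10*h_S + 1/20*h_T

Substituting h_S = 0 and rearranging gives the linear system (I - Q) h = 1:
  [9/20, -3/20, -1/10, -1/20] . (h_P, h_Q, h_R, h_T) = 1
  [-2/5, 3/4, -1/20, -1/20] . (h_P, h_Q, h_R, h_T) = 1
  [-1/10, -1/5, 13/20, -1/4] . (h_P, h_Q, h_R, h_T) = 1
  [-1/5, -1/2, -3/20, 19/20] . (h_P, h_Q, h_R, h_T) = 1

Solving yields:
  h_P = 7680/1231
  h_Q = 6800/1231
  h_R = 8160/1231
  h_T = 7780/1231

Starting state is P, so the expected hitting time is h_P = 7680/1231.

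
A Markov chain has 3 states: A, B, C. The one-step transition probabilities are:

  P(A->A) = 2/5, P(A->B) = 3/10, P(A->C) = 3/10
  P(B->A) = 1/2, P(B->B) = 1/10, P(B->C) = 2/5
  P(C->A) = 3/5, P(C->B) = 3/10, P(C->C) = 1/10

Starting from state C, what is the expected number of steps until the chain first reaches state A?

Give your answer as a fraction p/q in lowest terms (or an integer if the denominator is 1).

Answer: 40/23

Derivation:
Let h_i = expected steps to first reach A from state i.
Boundary: h_A = 0.
First-step equations for the other states:
  h_B = 1 + 1/2*h_A + 1/10*h_B + 2/5*h_C
  h_C = 1 + 3/5*h_A + 3/10*h_B + 1/10*h_C

Substituting h_A = 0 and rearranging gives the linear system (I - Q) h = 1:
  [9/10, -2/5] . (h_B, h_C) = 1
  [-3/10, 9/10] . (h_B, h_C) = 1

Solving yields:
  h_B = 130/69
  h_C = 40/23

Starting state is C, so the expected hitting time is h_C = 40/23.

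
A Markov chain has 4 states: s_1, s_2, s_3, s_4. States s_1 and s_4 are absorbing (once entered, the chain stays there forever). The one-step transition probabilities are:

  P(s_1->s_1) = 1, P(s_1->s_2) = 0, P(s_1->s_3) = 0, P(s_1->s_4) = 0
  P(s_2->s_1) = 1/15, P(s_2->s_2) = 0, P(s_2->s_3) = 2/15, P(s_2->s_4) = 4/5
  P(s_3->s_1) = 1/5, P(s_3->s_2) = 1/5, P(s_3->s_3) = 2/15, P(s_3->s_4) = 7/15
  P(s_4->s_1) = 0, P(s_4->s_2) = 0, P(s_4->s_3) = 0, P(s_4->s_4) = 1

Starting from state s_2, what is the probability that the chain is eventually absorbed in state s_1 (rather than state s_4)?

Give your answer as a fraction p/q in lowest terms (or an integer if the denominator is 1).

Answer: 19/189

Derivation:
Let a_i = P(absorbed in s_1 | start in state i).
Boundary conditions: a_s_1 = 1, a_s_4 = 0.
For each transient state i, a_i = sum_j P(i->j) * a_j:
  a_s_2 = 1/15*a_s_1 + 0*a_s_2 + 2/15*a_s_3 + 4/5*a_s_4
  a_s_3 = 1/5*a_s_1 + 1/5*a_s_2 + 2/15*a_s_3 + 7/15*a_s_4

Substituting a_s_1 = 1 and a_s_4 = 0, rearrange to (I - Q) a = r where r[i] = P(i -> s_1):
  [1, -2/15] . (a_s_2, a_s_3) = 1/15
  [-1/5, 13/15] . (a_s_2, a_s_3) = 1/5

Solving yields:
  a_s_2 = 19/189
  a_s_3 = 16/63

Starting state is s_2, so the absorption probability is a_s_2 = 19/189.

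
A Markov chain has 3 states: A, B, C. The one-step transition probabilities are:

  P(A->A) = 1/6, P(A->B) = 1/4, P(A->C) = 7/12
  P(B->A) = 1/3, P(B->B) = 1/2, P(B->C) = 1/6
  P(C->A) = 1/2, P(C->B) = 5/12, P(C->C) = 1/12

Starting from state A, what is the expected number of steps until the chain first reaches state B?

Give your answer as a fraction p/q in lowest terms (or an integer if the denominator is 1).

Answer: 54/17

Derivation:
Let h_i = expected steps to first reach B from state i.
Boundary: h_B = 0.
First-step equations for the other states:
  h_A = 1 + 1/6*h_A + 1/4*h_B + 7/12*h_C
  h_C = 1 + 1/2*h_A + 5/12*h_B + 1/12*h_C

Substituting h_B = 0 and rearranging gives the linear system (I - Q) h = 1:
  [5/6, -7/12] . (h_A, h_C) = 1
  [-1/2, 11/12] . (h_A, h_C) = 1

Solving yields:
  h_A = 54/17
  h_C = 48/17

Starting state is A, so the expected hitting time is h_A = 54/17.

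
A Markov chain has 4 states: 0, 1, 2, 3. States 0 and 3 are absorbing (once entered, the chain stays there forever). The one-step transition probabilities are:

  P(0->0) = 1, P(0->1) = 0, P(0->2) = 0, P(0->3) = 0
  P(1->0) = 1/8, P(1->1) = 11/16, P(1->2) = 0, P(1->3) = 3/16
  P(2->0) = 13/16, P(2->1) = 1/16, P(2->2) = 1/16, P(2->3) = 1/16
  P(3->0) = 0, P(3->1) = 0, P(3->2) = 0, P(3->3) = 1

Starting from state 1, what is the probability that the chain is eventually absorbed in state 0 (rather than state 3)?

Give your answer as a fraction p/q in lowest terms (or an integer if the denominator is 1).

Answer: 2/5

Derivation:
Let a_i = P(absorbed in 0 | start in state i).
Boundary conditions: a_0 = 1, a_3 = 0.
For each transient state i, a_i = sum_j P(i->j) * a_j:
  a_1 = 1/8*a_0 + 11/16*a_1 + 0*a_2 + 3/16*a_3
  a_2 = 13/16*a_0 + 1/16*a_1 + 1/16*a_2 + 1/16*a_3

Substituting a_0 = 1 and a_3 = 0, rearrange to (I - Q) a = r where r[i] = P(i -> 0):
  [5/16, 0] . (a_1, a_2) = 1/8
  [-1/16, 15/16] . (a_1, a_2) = 13/16

Solving yields:
  a_1 = 2/5
  a_2 = 67/75

Starting state is 1, so the absorption probability is a_1 = 2/5.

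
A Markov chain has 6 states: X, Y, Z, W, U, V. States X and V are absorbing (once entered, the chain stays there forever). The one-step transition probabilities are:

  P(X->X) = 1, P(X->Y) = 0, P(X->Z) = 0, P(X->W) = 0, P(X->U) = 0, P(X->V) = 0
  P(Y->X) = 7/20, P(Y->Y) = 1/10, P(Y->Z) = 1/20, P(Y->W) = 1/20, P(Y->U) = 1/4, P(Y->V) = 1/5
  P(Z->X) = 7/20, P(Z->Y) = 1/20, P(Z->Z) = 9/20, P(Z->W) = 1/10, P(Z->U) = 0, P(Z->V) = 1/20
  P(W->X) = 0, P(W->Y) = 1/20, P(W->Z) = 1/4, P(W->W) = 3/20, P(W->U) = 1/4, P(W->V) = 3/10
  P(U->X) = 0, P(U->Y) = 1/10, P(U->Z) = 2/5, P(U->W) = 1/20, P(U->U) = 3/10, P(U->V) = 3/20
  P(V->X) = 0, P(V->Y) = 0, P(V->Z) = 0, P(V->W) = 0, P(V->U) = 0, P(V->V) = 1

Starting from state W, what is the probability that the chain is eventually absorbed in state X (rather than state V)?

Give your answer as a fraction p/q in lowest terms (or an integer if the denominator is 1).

Let a_i = P(absorbed in X | start in state i).
Boundary conditions: a_X = 1, a_V = 0.
For each transient state i, a_i = sum_j P(i->j) * a_j:
  a_Y = 7/20*a_X + 1/10*a_Y + 1/20*a_Z + 1/20*a_W + 1/4*a_U + 1/5*a_V
  a_Z = 7/20*a_X + 1/20*a_Y + 9/20*a_Z + 1/10*a_W + 0*a_U + 1/20*a_V
  a_W = 0*a_X + 1/20*a_Y + 1/4*a_Z + 3/20*a_W + 1/4*a_U + 3/10*a_V
  a_U = 0*a_X + 1/10*a_Y + 2/5*a_Z + 1/20*a_W + 3/10*a_U + 3/20*a_V

Substituting a_X = 1 and a_V = 0, rearrange to (I - Q) a = r where r[i] = P(i -> X):
  [9/10, -1/20, -1/20, -1/4] . (a_Y, a_Z, a_W, a_U) = 7/20
  [-1/20, 11/20, -1/10, 0] . (a_Y, a_Z, a_W, a_U) = 7/20
  [-1/20, -1/4, 17/20, -1/4] . (a_Y, a_Z, a_W, a_U) = 0
  [-1/10, -2/5, -1/20, 7/10] . (a_Y, a_Z, a_W, a_U) = 0

Solving yields:
  a_Y = 23737/38909
  a_Z = 29932/38909
  a_W = 16576/38909
  a_U = 21679/38909

Starting state is W, so the absorption probability is a_W = 16576/38909.

Answer: 16576/38909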